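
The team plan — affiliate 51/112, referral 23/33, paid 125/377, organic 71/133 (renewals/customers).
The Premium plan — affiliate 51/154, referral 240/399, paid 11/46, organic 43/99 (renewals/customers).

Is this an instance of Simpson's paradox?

Yes

Affiliate: the team plan 51/112 = 45.5%, the Premium plan 51/154 = 33.1% → the team plan
Referral: the team plan 23/33 = 69.7%, the Premium plan 240/399 = 60.2% → the team plan
Paid: the team plan 125/377 = 33.2%, the Premium plan 11/46 = 23.9% → the team plan
Organic: the team plan 71/133 = 53.4%, the Premium plan 43/99 = 43.4% → the team plan
Overall: the team plan 270/655 = 41.2%, the Premium plan 345/698 = 49.4% → the Premium plan
The team plan wins each signup group but the Premium plan wins overall — the comparison reverses. The team plan's customers skew toward paid, which has a lower base rate.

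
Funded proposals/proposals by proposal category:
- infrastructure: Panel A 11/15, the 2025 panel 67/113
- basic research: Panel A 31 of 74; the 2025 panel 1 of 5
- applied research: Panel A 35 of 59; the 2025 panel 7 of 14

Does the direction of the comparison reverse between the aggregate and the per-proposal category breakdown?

Infrastructure: Panel A 11/15 = 73.3%, the 2025 panel 67/113 = 59.3% → Panel A
Basic research: Panel A 31/74 = 41.9%, the 2025 panel 1/5 = 20.0% → Panel A
Applied research: Panel A 35/59 = 59.3%, the 2025 panel 7/14 = 50.0% → Panel A
Overall: Panel A 77/148 = 52.0%, the 2025 panel 75/132 = 56.8% → the 2025 panel
Panel A wins each proposal group but the 2025 panel wins overall — the comparison reverses. Panel A's proposals skew toward basic research, which has a lower base rate.

Yes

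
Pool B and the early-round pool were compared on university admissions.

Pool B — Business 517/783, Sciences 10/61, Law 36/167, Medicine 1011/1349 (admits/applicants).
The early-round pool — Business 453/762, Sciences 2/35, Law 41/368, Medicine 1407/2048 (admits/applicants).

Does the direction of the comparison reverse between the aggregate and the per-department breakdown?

No

Business: Pool B 517/783 = 66.0%, the early-round pool 453/762 = 59.4% → Pool B
Sciences: Pool B 10/61 = 16.4%, the early-round pool 2/35 = 5.7% → Pool B
Law: Pool B 36/167 = 21.6%, the early-round pool 41/368 = 11.1% → Pool B
Medicine: Pool B 1011/1349 = 74.9%, the early-round pool 1407/2048 = 68.7% → Pool B
Overall: Pool B 1574/2360 = 66.7%, the early-round pool 1903/3213 = 59.2% → Pool B
Pool B wins overall and in every department group — no reversal.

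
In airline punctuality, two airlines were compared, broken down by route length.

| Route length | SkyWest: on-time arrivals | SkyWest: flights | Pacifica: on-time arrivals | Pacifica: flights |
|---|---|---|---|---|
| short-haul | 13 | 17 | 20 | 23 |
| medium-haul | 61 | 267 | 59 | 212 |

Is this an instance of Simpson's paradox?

Short-haul: SkyWest 13/17 = 76.5%, Pacifica 20/23 = 87.0% → Pacifica
Medium-haul: SkyWest 61/267 = 22.8%, Pacifica 59/212 = 27.8% → Pacifica
Overall: SkyWest 74/284 = 26.1%, Pacifica 79/235 = 33.6% → Pacifica
Pacifica wins overall and in every route group — no reversal.

No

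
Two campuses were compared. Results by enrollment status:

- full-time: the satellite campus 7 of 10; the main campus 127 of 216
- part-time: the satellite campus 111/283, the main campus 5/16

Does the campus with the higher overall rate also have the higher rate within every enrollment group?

Full-time: the satellite campus 7/10 = 70.0%, the main campus 127/216 = 58.8% → the satellite campus
Part-time: the satellite campus 111/283 = 39.2%, the main campus 5/16 = 31.2% → the satellite campus
Overall: the satellite campus 118/293 = 40.3%, the main campus 132/232 = 56.9% → the main campus
The satellite campus wins each enrollment group but the main campus wins overall — the comparison reverses. The satellite campus's students skew toward part-time, which has a lower base rate.

No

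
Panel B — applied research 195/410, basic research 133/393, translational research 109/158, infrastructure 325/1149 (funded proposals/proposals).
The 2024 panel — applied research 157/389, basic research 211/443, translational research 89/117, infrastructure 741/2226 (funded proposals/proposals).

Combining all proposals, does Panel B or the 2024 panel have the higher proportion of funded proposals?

the 2024 panel

Applied research: Panel B 195/410 = 47.6%, the 2024 panel 157/389 = 40.4% → Panel B
Basic research: Panel B 133/393 = 33.8%, the 2024 panel 211/443 = 47.6% → the 2024 panel
Translational research: Panel B 109/158 = 69.0%, the 2024 panel 89/117 = 76.1% → the 2024 panel
Infrastructure: Panel B 325/1149 = 28.3%, the 2024 panel 741/2226 = 33.3% → the 2024 panel
Overall: Panel B 762/2110 = 36.1%, the 2024 panel 1198/3175 = 37.7% → the 2024 panel
(Neither sweeps every proposal group, but the 2024 panel has the higher pooled rate.)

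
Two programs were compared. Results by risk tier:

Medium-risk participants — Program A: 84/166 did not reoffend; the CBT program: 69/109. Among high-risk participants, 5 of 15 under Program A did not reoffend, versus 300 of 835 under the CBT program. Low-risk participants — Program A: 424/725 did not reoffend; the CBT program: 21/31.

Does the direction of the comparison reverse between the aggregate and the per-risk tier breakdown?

Yes

Medium-risk: Program A 84/166 = 50.6%, the CBT program 69/109 = 63.3% → the CBT program
High-risk: Program A 5/15 = 33.3%, the CBT program 300/835 = 35.9% → the CBT program
Low-risk: Program A 424/725 = 58.5%, the CBT program 21/31 = 67.7% → the CBT program
Overall: Program A 513/906 = 56.6%, the CBT program 390/975 = 40.0% → Program A
The CBT program wins each risk group but Program A wins overall — the comparison reverses. The CBT program's participants skew toward high-risk, which has a lower base rate.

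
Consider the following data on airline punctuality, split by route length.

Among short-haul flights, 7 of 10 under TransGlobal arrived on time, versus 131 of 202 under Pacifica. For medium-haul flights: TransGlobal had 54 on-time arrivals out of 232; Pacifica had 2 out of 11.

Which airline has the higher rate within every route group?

TransGlobal

Short-haul: TransGlobal 7/10 = 70.0%, Pacifica 131/202 = 64.9% → TransGlobal
Medium-haul: TransGlobal 54/232 = 23.3%, Pacifica 2/11 = 18.2% → TransGlobal
TransGlobal has the higher rate in both groups.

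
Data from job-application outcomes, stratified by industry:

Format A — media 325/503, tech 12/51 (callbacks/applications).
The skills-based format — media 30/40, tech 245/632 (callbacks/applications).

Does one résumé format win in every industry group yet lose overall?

Yes

Media: Format A 325/503 = 64.6%, the skills-based format 30/40 = 75.0% → the skills-based format
Tech: Format A 12/51 = 23.5%, the skills-based format 245/632 = 38.8% → the skills-based format
Overall: Format A 337/554 = 60.8%, the skills-based format 275/672 = 40.9% → Format A
The skills-based format wins each industry group but Format A wins overall — the comparison reverses. The skills-based format's applications skew toward tech, which has a lower base rate.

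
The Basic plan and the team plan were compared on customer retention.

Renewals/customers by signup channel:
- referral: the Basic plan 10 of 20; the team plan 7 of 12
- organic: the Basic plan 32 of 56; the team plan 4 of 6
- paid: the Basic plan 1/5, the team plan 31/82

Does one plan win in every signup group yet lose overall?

Referral: the Basic plan 10/20 = 50.0%, the team plan 7/12 = 58.3% → the team plan
Organic: the Basic plan 32/56 = 57.1%, the team plan 4/6 = 66.7% → the team plan
Paid: the Basic plan 1/5 = 20.0%, the team plan 31/82 = 37.8% → the team plan
Overall: the Basic plan 43/81 = 53.1%, the team plan 42/100 = 42.0% → the Basic plan
The team plan wins each signup group but the Basic plan wins overall — the comparison reverses. The team plan's customers skew toward paid, which has a lower base rate.

Yes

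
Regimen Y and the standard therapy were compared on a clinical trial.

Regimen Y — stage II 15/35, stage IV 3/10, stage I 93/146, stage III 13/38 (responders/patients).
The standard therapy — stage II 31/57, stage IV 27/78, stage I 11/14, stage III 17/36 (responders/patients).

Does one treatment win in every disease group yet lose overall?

Stage II: Regimen Y 15/35 = 42.9%, the standard therapy 31/57 = 54.4% → the standard therapy
Stage IV: Regimen Y 3/10 = 30.0%, the standard therapy 27/78 = 34.6% → the standard therapy
Stage I: Regimen Y 93/146 = 63.7%, the standard therapy 11/14 = 78.6% → the standard therapy
Stage III: Regimen Y 13/38 = 34.2%, the standard therapy 17/36 = 47.2% → the standard therapy
Overall: Regimen Y 124/229 = 54.1%, the standard therapy 86/185 = 46.5% → Regimen Y
The standard therapy wins each disease group but Regimen Y wins overall — the comparison reverses. The standard therapy's patients skew toward stage IV, which has a lower base rate.

Yes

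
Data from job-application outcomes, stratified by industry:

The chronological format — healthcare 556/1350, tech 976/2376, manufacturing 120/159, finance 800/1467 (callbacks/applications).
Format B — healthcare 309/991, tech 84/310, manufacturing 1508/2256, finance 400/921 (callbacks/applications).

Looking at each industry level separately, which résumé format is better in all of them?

Healthcare: the chronological format 556/1350 = 41.2%, Format B 309/991 = 31.2% → the chronological format
Tech: the chronological format 976/2376 = 41.1%, Format B 84/310 = 27.1% → the chronological format
Manufacturing: the chronological format 120/159 = 75.5%, Format B 1508/2256 = 66.8% → the chronological format
Finance: the chronological format 800/1467 = 54.5%, Format B 400/921 = 43.4% → the chronological format
The chronological format has the higher rate in all 4 groups.

the chronological format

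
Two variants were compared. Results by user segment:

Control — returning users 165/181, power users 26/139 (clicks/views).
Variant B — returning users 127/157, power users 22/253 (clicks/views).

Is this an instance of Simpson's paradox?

No

Returning users: Control 165/181 = 91.2%, Variant B 127/157 = 80.9% → Control
Power users: Control 26/139 = 18.7%, Variant B 22/253 = 8.7% → Control
Overall: Control 191/320 = 59.7%, Variant B 149/410 = 36.3% → Control
Control wins overall and in every user group — no reversal.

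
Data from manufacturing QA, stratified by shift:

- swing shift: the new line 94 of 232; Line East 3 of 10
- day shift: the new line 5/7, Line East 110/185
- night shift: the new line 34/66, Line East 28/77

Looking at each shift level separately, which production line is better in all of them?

Swing shift: the new line 94/232 = 40.5%, Line East 3/10 = 30.0% → the new line
Day shift: the new line 5/7 = 71.4%, Line East 110/185 = 59.5% → the new line
Night shift: the new line 34/66 = 51.5%, Line East 28/77 = 36.4% → the new line
The new line has the higher rate in all 3 groups.

the new line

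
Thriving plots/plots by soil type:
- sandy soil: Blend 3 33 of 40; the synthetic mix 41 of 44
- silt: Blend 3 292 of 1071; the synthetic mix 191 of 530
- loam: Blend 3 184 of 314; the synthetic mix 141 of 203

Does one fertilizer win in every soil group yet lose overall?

No

Sandy soil: Blend 3 33/40 = 82.5%, the synthetic mix 41/44 = 93.2% → the synthetic mix
Silt: Blend 3 292/1071 = 27.3%, the synthetic mix 191/530 = 36.0% → the synthetic mix
Loam: Blend 3 184/314 = 58.6%, the synthetic mix 141/203 = 69.5% → the synthetic mix
Overall: Blend 3 509/1425 = 35.7%, the synthetic mix 373/777 = 48.0% → the synthetic mix
The synthetic mix wins overall and in every soil group — no reversal.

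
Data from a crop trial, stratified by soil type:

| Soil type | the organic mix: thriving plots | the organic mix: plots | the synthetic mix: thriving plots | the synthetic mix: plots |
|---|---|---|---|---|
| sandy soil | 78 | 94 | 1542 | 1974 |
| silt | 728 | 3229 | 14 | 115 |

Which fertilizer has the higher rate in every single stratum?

Sandy soil: the organic mix 78/94 = 83.0%, the synthetic mix 1542/1974 = 78.1% → the organic mix
Silt: the organic mix 728/3229 = 22.5%, the synthetic mix 14/115 = 12.2% → the organic mix
The organic mix has the higher rate in both groups.

the organic mix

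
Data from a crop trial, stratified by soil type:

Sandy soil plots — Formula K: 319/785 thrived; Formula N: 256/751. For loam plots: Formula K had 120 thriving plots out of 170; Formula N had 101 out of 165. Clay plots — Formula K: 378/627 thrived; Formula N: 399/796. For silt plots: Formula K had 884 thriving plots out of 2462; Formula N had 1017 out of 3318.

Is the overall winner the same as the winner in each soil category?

Sandy soil: Formula K 319/785 = 40.6%, Formula N 256/751 = 34.1% → Formula K
Loam: Formula K 120/170 = 70.6%, Formula N 101/165 = 61.2% → Formula K
Clay: Formula K 378/627 = 60.3%, Formula N 399/796 = 50.1% → Formula K
Silt: Formula K 884/2462 = 35.9%, Formula N 1017/3318 = 30.7% → Formula K
Overall: Formula K 1701/4044 = 42.1%, Formula N 1773/5030 = 35.2% → Formula K
Formula K wins overall and in every soil group — no reversal.

Yes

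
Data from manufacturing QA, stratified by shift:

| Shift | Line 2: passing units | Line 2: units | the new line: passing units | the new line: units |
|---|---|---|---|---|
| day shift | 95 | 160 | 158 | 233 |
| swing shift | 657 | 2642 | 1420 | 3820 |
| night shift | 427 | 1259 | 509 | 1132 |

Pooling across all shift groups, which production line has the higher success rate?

the new line

Day shift: Line 2 95/160 = 59.4%, the new line 158/233 = 67.8% → the new line
Swing shift: Line 2 657/2642 = 24.9%, the new line 1420/3820 = 37.2% → the new line
Night shift: Line 2 427/1259 = 33.9%, the new line 509/1132 = 45.0% → the new line
Overall: Line 2 1179/4061 = 29.0%, the new line 2087/5185 = 40.3% → the new line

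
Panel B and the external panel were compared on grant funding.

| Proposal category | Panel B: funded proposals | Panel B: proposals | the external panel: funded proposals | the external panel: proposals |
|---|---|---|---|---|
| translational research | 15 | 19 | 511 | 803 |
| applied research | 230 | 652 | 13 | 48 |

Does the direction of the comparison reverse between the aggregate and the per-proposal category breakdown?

Yes

Translational research: Panel B 15/19 = 78.9%, the external panel 511/803 = 63.6% → Panel B
Applied research: Panel B 230/652 = 35.3%, the external panel 13/48 = 27.1% → Panel B
Overall: Panel B 245/671 = 36.5%, the external panel 524/851 = 61.6% → the external panel
Panel B wins each proposal group but the external panel wins overall — the comparison reverses. Panel B's proposals skew toward applied research, which has a lower base rate.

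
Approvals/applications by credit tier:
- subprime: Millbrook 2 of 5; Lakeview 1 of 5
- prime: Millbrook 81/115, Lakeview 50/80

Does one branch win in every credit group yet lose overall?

Subprime: Millbrook 2/5 = 40.0%, Lakeview 1/5 = 20.0% → Millbrook
Prime: Millbrook 81/115 = 70.4%, Lakeview 50/80 = 62.5% → Millbrook
Overall: Millbrook 83/120 = 69.2%, Lakeview 51/85 = 60.0% → Millbrook
Millbrook wins overall and in every credit group — no reversal.

No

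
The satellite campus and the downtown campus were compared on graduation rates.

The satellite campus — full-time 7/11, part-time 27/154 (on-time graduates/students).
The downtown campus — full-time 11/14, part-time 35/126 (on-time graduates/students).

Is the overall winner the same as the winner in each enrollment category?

Yes

Full-time: the satellite campus 7/11 = 63.6%, the downtown campus 11/14 = 78.6% → the downtown campus
Part-time: the satellite campus 27/154 = 17.5%, the downtown campus 35/126 = 27.8% → the downtown campus
Overall: the satellite campus 34/165 = 20.6%, the downtown campus 46/140 = 32.9% → the downtown campus
The downtown campus wins overall and in every enrollment group — no reversal.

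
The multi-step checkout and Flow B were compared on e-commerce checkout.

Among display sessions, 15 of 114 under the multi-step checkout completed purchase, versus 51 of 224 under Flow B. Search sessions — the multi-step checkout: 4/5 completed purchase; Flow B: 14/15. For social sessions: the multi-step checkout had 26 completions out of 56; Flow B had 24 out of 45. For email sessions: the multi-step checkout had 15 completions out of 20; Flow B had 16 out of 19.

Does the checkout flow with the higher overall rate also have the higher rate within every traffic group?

Display: the multi-step checkout 15/114 = 13.2%, Flow B 51/224 = 22.8% → Flow B
Search: the multi-step checkout 4/5 = 80.0%, Flow B 14/15 = 93.3% → Flow B
Social: the multi-step checkout 26/56 = 46.4%, Flow B 24/45 = 53.3% → Flow B
Email: the multi-step checkout 15/20 = 75.0%, Flow B 16/19 = 84.2% → Flow B
Overall: the multi-step checkout 60/195 = 30.8%, Flow B 105/303 = 34.7% → Flow B
Flow B wins overall and in every traffic group — no reversal.

Yes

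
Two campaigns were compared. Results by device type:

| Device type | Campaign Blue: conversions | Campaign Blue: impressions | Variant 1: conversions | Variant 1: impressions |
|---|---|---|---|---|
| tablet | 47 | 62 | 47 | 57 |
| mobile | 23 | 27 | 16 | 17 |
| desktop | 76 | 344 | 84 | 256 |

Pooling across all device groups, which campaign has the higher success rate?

Tablet: Campaign Blue 47/62 = 75.8%, Variant 1 47/57 = 82.5% → Variant 1
Mobile: Campaign Blue 23/27 = 85.2%, Variant 1 16/17 = 94.1% → Variant 1
Desktop: Campaign Blue 76/344 = 22.1%, Variant 1 84/256 = 32.8% → Variant 1
Overall: Campaign Blue 146/433 = 33.7%, Variant 1 147/330 = 44.5% → Variant 1

Variant 1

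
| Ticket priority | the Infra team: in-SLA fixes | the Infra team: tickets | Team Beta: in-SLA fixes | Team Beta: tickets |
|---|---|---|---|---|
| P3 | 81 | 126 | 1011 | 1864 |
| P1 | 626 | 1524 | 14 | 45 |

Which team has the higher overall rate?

P3: the Infra team 81/126 = 64.3%, Team Beta 1011/1864 = 54.2% → the Infra team
P1: the Infra team 626/1524 = 41.1%, Team Beta 14/45 = 31.1% → the Infra team
Overall: the Infra team 707/1650 = 42.8%, Team Beta 1025/1909 = 53.7% → Team Beta
(The Infra team wins every ticket group but Team Beta wins overall — the Infra team's tickets skew toward the low-rate P1 group.)

Team Beta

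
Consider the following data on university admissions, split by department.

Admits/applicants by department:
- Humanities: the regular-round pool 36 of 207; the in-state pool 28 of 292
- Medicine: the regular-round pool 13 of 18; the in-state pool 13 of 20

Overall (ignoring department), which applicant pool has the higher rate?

Humanities: the regular-round pool 36/207 = 17.4%, the in-state pool 28/292 = 9.6% → the regular-round pool
Medicine: the regular-round pool 13/18 = 72.2%, the in-state pool 13/20 = 65.0% → the regular-round pool
Overall: the regular-round pool 49/225 = 21.8%, the in-state pool 41/312 = 13.1% → the regular-round pool

the regular-round pool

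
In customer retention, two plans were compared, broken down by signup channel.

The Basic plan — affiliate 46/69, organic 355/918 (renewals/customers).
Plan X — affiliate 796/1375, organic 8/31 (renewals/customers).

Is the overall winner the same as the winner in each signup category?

No

Affiliate: the Basic plan 46/69 = 66.7%, Plan X 796/1375 = 57.9% → the Basic plan
Organic: the Basic plan 355/918 = 38.7%, Plan X 8/31 = 25.8% → the Basic plan
Overall: the Basic plan 401/987 = 40.6%, Plan X 804/1406 = 57.2% → Plan X
The Basic plan wins each signup group but Plan X wins overall — the comparison reverses. The Basic plan's customers skew toward organic, which has a lower base rate.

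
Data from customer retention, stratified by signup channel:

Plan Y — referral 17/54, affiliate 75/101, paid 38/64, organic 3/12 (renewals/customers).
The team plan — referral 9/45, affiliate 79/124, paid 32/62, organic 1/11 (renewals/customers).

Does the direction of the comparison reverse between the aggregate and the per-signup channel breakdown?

Referral: Plan Y 17/54 = 31.5%, the team plan 9/45 = 20.0% → Plan Y
Affiliate: Plan Y 75/101 = 74.3%, the team plan 79/124 = 63.7% → Plan Y
Paid: Plan Y 38/64 = 59.4%, the team plan 32/62 = 51.6% → Plan Y
Organic: Plan Y 3/12 = 25.0%, the team plan 1/11 = 9.1% → Plan Y
Overall: Plan Y 133/231 = 57.6%, the team plan 121/242 = 50.0% → Plan Y
Plan Y wins overall and in every signup group — no reversal.

No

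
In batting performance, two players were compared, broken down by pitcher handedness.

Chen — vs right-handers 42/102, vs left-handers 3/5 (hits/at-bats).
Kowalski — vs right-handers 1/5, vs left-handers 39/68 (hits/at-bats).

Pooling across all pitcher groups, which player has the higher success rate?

Vs right-handers: Chen 42/102 = 41.2%, Kowalski 1/5 = 20.0% → Chen
Vs left-handers: Chen 3/5 = 60.0%, Kowalski 39/68 = 57.4% → Chen
Overall: Chen 45/107 = 42.1%, Kowalski 40/73 = 54.8% → Kowalski
(Chen wins every pitcher group but Kowalski wins overall — Chen's at-bats skew toward the low-rate vs right-handers group.)

Kowalski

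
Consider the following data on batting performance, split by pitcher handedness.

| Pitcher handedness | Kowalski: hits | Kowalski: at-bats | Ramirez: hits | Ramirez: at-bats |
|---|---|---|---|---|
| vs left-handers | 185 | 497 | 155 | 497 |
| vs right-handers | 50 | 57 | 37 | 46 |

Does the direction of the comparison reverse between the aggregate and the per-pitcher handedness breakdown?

Vs left-handers: Kowalski 185/497 = 37.2%, Ramirez 155/497 = 31.2% → Kowalski
Vs right-handers: Kowalski 50/57 = 87.7%, Ramirez 37/46 = 80.4% → Kowalski
Overall: Kowalski 235/554 = 42.4%, Ramirez 192/543 = 35.4% → Kowalski
Kowalski wins overall and in every pitcher group — no reversal.

No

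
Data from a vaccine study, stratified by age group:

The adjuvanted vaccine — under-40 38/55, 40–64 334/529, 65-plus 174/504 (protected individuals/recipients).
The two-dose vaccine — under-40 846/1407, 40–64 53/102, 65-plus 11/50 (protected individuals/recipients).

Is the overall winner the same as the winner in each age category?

Under-40: the adjuvanted vaccine 38/55 = 69.1%, the two-dose vaccine 846/1407 = 60.1% → the adjuvanted vaccine
40–64: the adjuvanted vaccine 334/529 = 63.1%, the two-dose vaccine 53/102 = 52.0% → the adjuvanted vaccine
65-plus: the adjuvanted vaccine 174/504 = 34.5%, the two-dose vaccine 11/50 = 22.0% → the adjuvanted vaccine
Overall: the adjuvanted vaccine 546/1088 = 50.2%, the two-dose vaccine 910/1559 = 58.4% → the two-dose vaccine
The adjuvanted vaccine wins each age group but the two-dose vaccine wins overall — the comparison reverses. The adjuvanted vaccine's recipients skew toward 65-plus, which has a lower base rate.

No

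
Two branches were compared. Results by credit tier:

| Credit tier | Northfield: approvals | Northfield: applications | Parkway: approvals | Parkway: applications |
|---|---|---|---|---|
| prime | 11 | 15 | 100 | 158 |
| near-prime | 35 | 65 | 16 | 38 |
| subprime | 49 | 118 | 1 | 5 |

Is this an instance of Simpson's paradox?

Prime: Northfield 11/15 = 73.3%, Parkway 100/158 = 63.3% → Northfield
Near-prime: Northfield 35/65 = 53.8%, Parkway 16/38 = 42.1% → Northfield
Subprime: Northfield 49/118 = 41.5%, Parkway 1/5 = 20.0% → Northfield
Overall: Northfield 95/198 = 48.0%, Parkway 117/201 = 58.2% → Parkway
Northfield wins each credit group but Parkway wins overall — the comparison reverses. Northfield's applications skew toward subprime, which has a lower base rate.

Yes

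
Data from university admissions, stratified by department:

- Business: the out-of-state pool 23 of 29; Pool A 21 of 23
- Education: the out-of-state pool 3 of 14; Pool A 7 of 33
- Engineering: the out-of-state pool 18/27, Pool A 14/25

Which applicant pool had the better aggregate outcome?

the out-of-state pool

Business: the out-of-state pool 23/29 = 79.3%, Pool A 21/23 = 91.3% → Pool A
Education: the out-of-state pool 3/14 = 21.4%, Pool A 7/33 = 21.2% → the out-of-state pool
Engineering: the out-of-state pool 18/27 = 66.7%, Pool A 14/25 = 56.0% → the out-of-state pool
Overall: the out-of-state pool 44/70 = 62.9%, Pool A 42/81 = 51.9% → the out-of-state pool
(Neither sweeps every department group, but the out-of-state pool has the higher pooled rate.)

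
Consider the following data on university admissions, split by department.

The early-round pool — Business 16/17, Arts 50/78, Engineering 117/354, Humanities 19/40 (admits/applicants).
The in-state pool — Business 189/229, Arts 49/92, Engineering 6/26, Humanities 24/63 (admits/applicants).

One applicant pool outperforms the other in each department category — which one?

the early-round pool

Business: the early-round pool 16/17 = 94.1%, the in-state pool 189/229 = 82.5% → the early-round pool
Arts: the early-round pool 50/78 = 64.1%, the in-state pool 49/92 = 53.3% → the early-round pool
Engineering: the early-round pool 117/354 = 33.1%, the in-state pool 6/26 = 23.1% → the early-round pool
Humanities: the early-round pool 19/40 = 47.5%, the in-state pool 24/63 = 38.1% → the early-round pool
The early-round pool has the higher rate in all 4 groups.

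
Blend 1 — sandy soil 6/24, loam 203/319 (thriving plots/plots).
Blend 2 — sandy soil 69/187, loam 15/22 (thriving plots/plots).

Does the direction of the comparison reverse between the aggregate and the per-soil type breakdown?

Sandy soil: Blend 1 6/24 = 25.0%, Blend 2 69/187 = 36.9% → Blend 2
Loam: Blend 1 203/319 = 63.6%, Blend 2 15/22 = 68.2% → Blend 2
Overall: Blend 1 209/343 = 60.9%, Blend 2 84/209 = 40.2% → Blend 1
Blend 2 wins each soil group but Blend 1 wins overall — the comparison reverses. Blend 2's plots skew toward sandy soil, which has a lower base rate.

Yes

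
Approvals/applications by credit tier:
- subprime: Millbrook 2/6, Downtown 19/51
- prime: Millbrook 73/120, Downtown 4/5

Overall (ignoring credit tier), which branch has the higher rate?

Subprime: Millbrook 2/6 = 33.3%, Downtown 19/51 = 37.3% → Downtown
Prime: Millbrook 73/120 = 60.8%, Downtown 4/5 = 80.0% → Downtown
Overall: Millbrook 75/126 = 59.5%, Downtown 23/56 = 41.1% → Millbrook
(Downtown wins every credit group but Millbrook wins overall — Downtown's applications skew toward the low-rate subprime group.)

Millbrook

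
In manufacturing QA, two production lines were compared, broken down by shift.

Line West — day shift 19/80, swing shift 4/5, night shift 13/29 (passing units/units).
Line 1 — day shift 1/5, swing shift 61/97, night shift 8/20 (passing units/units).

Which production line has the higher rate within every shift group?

Day shift: Line West 19/80 = 23.8%, Line 1 1/5 = 20.0% → Line West
Swing shift: Line West 4/5 = 80.0%, Line 1 61/97 = 62.9% → Line West
Night shift: Line West 13/29 = 44.8%, Line 1 8/20 = 40.0% → Line West
Line West has the higher rate in all 3 groups.

Line West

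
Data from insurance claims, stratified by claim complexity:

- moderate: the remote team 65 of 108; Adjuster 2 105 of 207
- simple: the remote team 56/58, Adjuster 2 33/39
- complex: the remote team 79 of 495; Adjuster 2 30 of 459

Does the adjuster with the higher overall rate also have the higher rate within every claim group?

Yes

Moderate: the remote team 65/108 = 60.2%, Adjuster 2 105/207 = 50.7% → the remote team
Simple: the remote team 56/58 = 96.6%, Adjuster 2 33/39 = 84.6% → the remote team
Complex: the remote team 79/495 = 16.0%, Adjuster 2 30/459 = 6.5% → the remote team
Overall: the remote team 200/661 = 30.3%, Adjuster 2 168/705 = 23.8% → the remote team
The remote team wins overall and in every claim group — no reversal.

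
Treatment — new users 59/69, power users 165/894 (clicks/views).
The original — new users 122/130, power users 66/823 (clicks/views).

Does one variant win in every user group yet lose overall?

New users: Treatment 59/69 = 85.5%, the original 122/130 = 93.8% → the original
Power users: Treatment 165/894 = 18.5%, the original 66/823 = 8.0% → Treatment
Overall: Treatment 224/963 = 23.3%, the original 188/953 = 19.7% → Treatment
Neither sweeps: Treatment wins 1 of 2 groups, the original wins 1. Treatment wins overall but not every group — no Simpson reversal.

No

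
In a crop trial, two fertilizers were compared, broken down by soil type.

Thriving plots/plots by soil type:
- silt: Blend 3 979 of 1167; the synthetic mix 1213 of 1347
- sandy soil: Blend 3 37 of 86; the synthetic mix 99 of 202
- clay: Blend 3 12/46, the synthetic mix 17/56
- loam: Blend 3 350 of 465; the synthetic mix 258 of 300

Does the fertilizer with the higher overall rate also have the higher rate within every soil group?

Silt: Blend 3 979/1167 = 83.9%, the synthetic mix 1213/1347 = 90.1% → the synthetic mix
Sandy soil: Blend 3 37/86 = 43.0%, the synthetic mix 99/202 = 49.0% → the synthetic mix
Clay: Blend 3 12/46 = 26.1%, the synthetic mix 17/56 = 30.4% → the synthetic mix
Loam: Blend 3 350/465 = 75.3%, the synthetic mix 258/300 = 86.0% → the synthetic mix
Overall: Blend 3 1378/1764 = 78.1%, the synthetic mix 1587/1905 = 83.3% → the synthetic mix
The synthetic mix wins overall and in every soil group — no reversal.

Yes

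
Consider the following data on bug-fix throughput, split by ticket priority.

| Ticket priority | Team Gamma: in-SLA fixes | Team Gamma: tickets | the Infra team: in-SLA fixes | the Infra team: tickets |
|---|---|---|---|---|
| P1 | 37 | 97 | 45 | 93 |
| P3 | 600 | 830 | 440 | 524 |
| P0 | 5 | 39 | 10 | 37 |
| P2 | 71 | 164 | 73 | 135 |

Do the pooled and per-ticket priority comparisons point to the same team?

P1: Team Gamma 37/97 = 38.1%, the Infra team 45/93 = 48.4% → the Infra team
P3: Team Gamma 600/830 = 72.3%, the Infra team 440/524 = 84.0% → the Infra team
P0: Team Gamma 5/39 = 12.8%, the Infra team 10/37 = 27.0% → the Infra team
P2: Team Gamma 71/164 = 43.3%, the Infra team 73/135 = 54.1% → the Infra team
Overall: Team Gamma 713/1130 = 63.1%, the Infra team 568/789 = 72.0% → the Infra team
The Infra team wins overall and in every ticket group — no reversal.

Yes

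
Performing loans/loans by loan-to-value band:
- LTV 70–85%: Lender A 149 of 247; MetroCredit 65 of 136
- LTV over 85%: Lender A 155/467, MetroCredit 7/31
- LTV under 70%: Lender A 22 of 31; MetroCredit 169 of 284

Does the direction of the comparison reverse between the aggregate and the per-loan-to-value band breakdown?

Yes

LTV 70–85%: Lender A 149/247 = 60.3%, MetroCredit 65/136 = 47.8% → Lender A
LTV over 85%: Lender A 155/467 = 33.2%, MetroCredit 7/31 = 22.6% → Lender A
LTV under 70%: Lender A 22/31 = 71.0%, MetroCredit 169/284 = 59.5% → Lender A
Overall: Lender A 326/745 = 43.8%, MetroCredit 241/451 = 53.4% → MetroCredit
Lender A wins each loan-to-value group but MetroCredit wins overall — the comparison reverses. Lender A's loans skew toward LTV over 85%, which has a lower base rate.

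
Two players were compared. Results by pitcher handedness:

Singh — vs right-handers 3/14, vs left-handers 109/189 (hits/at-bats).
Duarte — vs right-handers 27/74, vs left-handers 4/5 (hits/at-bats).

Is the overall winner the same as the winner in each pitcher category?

Vs right-handers: Singh 3/14 = 21.4%, Duarte 27/74 = 36.5% → Duarte
Vs left-handers: Singh 109/189 = 57.7%, Duarte 4/5 = 80.0% → Duarte
Overall: Singh 112/203 = 55.2%, Duarte 31/79 = 39.2% → Singh
Duarte wins each pitcher group but Singh wins overall — the comparison reverses. Duarte's at-bats skew toward vs right-handers, which has a lower base rate.

No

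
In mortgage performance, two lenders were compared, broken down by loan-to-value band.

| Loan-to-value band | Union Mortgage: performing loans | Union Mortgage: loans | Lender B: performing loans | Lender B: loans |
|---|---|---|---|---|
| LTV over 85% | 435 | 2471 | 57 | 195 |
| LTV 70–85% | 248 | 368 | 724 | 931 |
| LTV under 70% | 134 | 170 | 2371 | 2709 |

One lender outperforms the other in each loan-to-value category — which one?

LTV over 85%: Union Mortgage 435/2471 = 17.6%, Lender B 57/195 = 29.2% → Lender B
LTV 70–85%: Union Mortgage 248/368 = 67.4%, Lender B 724/931 = 77.8% → Lender B
LTV under 70%: Union Mortgage 134/170 = 78.8%, Lender B 2371/2709 = 87.5% → Lender B
Lender B has the higher rate in all 3 groups.

Lender B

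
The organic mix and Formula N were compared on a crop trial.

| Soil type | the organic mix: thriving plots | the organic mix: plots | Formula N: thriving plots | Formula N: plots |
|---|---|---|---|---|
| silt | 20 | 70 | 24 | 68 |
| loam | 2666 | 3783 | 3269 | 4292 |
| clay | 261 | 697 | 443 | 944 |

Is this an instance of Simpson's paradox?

Silt: the organic mix 20/70 = 28.6%, Formula N 24/68 = 35.3% → Formula N
Loam: the organic mix 2666/3783 = 70.5%, Formula N 3269/4292 = 76.2% → Formula N
Clay: the organic mix 261/697 = 37.4%, Formula N 443/944 = 46.9% → Formula N
Overall: the organic mix 2947/4550 = 64.8%, Formula N 3736/5304 = 70.4% → Formula N
Formula N wins overall and in every soil group — no reversal.

No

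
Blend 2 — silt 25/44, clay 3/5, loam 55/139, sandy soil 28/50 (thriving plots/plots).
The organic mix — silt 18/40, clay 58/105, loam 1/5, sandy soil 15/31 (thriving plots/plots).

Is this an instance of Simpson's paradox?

Silt: Blend 2 25/44 = 56.8%, the organic mix 18/40 = 45.0% → Blend 2
Clay: Blend 2 3/5 = 60.0%, the organic mix 58/105 = 55.2% → Blend 2
Loam: Blend 2 55/139 = 39.6%, the organic mix 1/5 = 20.0% → Blend 2
Sandy soil: Blend 2 28/50 = 56.0%, the organic mix 15/31 = 48.4% → Blend 2
Overall: Blend 2 111/238 = 46.6%, the organic mix 92/181 = 50.8% → the organic mix
Blend 2 wins each soil group but the organic mix wins overall — the comparison reverses. Blend 2's plots skew toward loam, which has a lower base rate.

Yes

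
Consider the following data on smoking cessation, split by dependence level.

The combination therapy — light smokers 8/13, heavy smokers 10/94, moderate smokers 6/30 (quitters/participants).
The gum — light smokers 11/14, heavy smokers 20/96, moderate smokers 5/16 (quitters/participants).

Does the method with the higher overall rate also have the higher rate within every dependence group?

Light smokers: the combination therapy 8/13 = 61.5%, the gum 11/14 = 78.6% → the gum
Heavy smokers: the combination therapy 10/94 = 10.6%, the gum 20/96 = 20.8% → the gum
Moderate smokers: the combination therapy 6/30 = 20.0%, the gum 5/16 = 31.2% → the gum
Overall: the combination therapy 24/137 = 17.5%, the gum 36/126 = 28.6% → the gum
The gum wins overall and in every dependence group — no reversal.

Yes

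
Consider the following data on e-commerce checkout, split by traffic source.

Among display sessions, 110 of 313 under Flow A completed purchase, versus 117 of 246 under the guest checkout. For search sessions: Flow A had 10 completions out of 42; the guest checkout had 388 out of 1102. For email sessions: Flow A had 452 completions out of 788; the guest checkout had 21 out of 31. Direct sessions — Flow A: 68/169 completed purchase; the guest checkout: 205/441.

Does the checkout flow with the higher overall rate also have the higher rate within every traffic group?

Display: Flow A 110/313 = 35.1%, the guest checkout 117/246 = 47.6% → the guest checkout
Search: Flow A 10/42 = 23.8%, the guest checkout 388/1102 = 35.2% → the guest checkout
Email: Flow A 452/788 = 57.4%, the guest checkout 21/31 = 67.7% → the guest checkout
Direct: Flow A 68/169 = 40.2%, the guest checkout 205/441 = 46.5% → the guest checkout
Overall: Flow A 640/1312 = 48.8%, the guest checkout 731/1820 = 40.2% → Flow A
The guest checkout wins each traffic group but Flow A wins overall — the comparison reverses. The guest checkout's sessions skew toward search, which has a lower base rate.

No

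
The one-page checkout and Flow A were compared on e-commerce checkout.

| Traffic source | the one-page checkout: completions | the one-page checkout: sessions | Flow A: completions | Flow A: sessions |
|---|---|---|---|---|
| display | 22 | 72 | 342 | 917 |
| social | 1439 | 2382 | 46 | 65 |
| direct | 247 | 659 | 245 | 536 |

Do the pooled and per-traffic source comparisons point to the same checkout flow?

Display: the one-page checkout 22/72 = 30.6%, Flow A 342/917 = 37.3% → Flow A
Social: the one-page checkout 1439/2382 = 60.4%, Flow A 46/65 = 70.8% → Flow A
Direct: the one-page checkout 247/659 = 37.5%, Flow A 245/536 = 45.7% → Flow A
Overall: the one-page checkout 1708/3113 = 54.9%, Flow A 633/1518 = 41.7% → the one-page checkout
Flow A wins each traffic group but the one-page checkout wins overall — the comparison reverses. Flow A's sessions skew toward display, which has a lower base rate.

No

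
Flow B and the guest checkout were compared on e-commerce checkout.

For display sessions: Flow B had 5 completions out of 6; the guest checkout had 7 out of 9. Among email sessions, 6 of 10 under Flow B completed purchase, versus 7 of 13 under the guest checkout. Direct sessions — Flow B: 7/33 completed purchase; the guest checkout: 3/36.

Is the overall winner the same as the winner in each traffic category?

Display: Flow B 5/6 = 83.3%, the guest checkout 7/9 = 77.8% → Flow B
Email: Flow B 6/10 = 60.0%, the guest checkout 7/13 = 53.8% → Flow B
Direct: Flow B 7/33 = 21.2%, the guest checkout 3/36 = 8.3% → Flow B
Overall: Flow B 18/49 = 36.7%, the guest checkout 17/58 = 29.3% → Flow B
Flow B wins overall and in every traffic group — no reversal.

Yes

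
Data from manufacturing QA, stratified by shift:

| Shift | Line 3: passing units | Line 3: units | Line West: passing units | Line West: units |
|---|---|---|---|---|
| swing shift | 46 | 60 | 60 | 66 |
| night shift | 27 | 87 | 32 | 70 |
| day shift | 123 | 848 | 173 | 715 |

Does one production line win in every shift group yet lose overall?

Swing shift: Line 3 46/60 = 76.7%, Line West 60/66 = 90.9% → Line West
Night shift: Line 3 27/87 = 31.0%, Line West 32/70 = 45.7% → Line West
Day shift: Line 3 123/848 = 14.5%, Line West 173/715 = 24.2% → Line West
Overall: Line 3 196/995 = 19.7%, Line West 265/851 = 31.1% → Line West
Line West wins overall and in every shift group — no reversal.

No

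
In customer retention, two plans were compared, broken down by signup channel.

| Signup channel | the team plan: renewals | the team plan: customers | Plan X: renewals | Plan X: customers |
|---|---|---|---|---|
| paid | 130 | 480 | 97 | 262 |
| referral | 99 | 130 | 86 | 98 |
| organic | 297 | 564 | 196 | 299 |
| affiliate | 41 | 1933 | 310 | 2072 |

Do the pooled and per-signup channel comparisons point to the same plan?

Yes

Paid: the team plan 130/480 = 27.1%, Plan X 97/262 = 37.0% → Plan X
Referral: the team plan 99/130 = 76.2%, Plan X 86/98 = 87.8% → Plan X
Organic: the team plan 297/564 = 52.7%, Plan X 196/299 = 65.6% → Plan X
Affiliate: the team plan 41/1933 = 2.1%, Plan X 310/2072 = 15.0% → Plan X
Overall: the team plan 567/3107 = 18.2%, Plan X 689/2731 = 25.2% → Plan X
Plan X wins overall and in every signup group — no reversal.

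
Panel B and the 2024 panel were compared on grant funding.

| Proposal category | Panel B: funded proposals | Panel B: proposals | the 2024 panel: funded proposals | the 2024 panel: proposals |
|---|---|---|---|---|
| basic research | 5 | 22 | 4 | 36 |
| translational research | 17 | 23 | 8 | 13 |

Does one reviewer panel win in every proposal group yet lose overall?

Basic research: Panel B 5/22 = 22.7%, the 2024 panel 4/36 = 11.1% → Panel B
Translational research: Panel B 17/23 = 73.9%, the 2024 panel 8/13 = 61.5% → Panel B
Overall: Panel B 22/45 = 48.9%, the 2024 panel 12/49 = 24.5% → Panel B
Panel B wins overall and in every proposal group — no reversal.

No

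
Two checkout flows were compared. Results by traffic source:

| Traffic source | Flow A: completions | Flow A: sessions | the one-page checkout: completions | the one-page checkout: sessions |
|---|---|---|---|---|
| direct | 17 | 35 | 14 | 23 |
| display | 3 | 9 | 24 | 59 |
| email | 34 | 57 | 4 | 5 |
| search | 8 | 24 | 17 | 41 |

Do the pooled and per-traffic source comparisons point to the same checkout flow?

Direct: Flow A 17/35 = 48.6%, the one-page checkout 14/23 = 60.9% → the one-page checkout
Display: Flow A 3/9 = 33.3%, the one-page checkout 24/59 = 40.7% → the one-page checkout
Email: Flow A 34/57 = 59.6%, the one-page checkout 4/5 = 80.0% → the one-page checkout
Search: Flow A 8/24 = 33.3%, the one-page checkout 17/41 = 41.5% → the one-page checkout
Overall: Flow A 62/125 = 49.6%, the one-page checkout 59/128 = 46.1% → Flow A
The one-page checkout wins each traffic group but Flow A wins overall — the comparison reverses. The one-page checkout's sessions skew toward display, which has a lower base rate.

No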